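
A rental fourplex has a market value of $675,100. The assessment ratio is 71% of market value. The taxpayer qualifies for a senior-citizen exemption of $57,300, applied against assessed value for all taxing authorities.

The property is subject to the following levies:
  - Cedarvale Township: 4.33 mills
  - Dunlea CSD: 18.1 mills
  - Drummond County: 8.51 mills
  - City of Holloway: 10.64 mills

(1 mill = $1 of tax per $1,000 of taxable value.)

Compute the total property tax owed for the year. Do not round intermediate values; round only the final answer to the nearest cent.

Assessed value = $675,100 × 0.71 = $479,321
Taxable value = $479,321 − $57,300 = $422,021
Cedarvale Township: $422,021 × 0.00433 = $1,827.35093
Dunlea CSD: $422,021 × 0.0181 = $7,638.5801
Drummond County: $422,021 × 0.00851 = $3,591.39871
City of Holloway: $422,021 × 0.01064 = $4,490.30344
Total = $1,827.35093 + $7,638.5801 + $3,591.39871 + $4,490.30344 = $17,547.63318

$17,547.63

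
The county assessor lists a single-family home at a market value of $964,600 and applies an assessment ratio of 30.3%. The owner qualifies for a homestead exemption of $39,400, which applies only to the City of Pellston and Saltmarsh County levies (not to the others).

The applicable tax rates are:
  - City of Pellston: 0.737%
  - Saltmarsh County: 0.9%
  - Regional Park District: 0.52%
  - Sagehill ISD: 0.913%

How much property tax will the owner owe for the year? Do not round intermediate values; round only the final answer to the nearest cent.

$8,327.83

Assessed value = $964,600 × 0.303 = $292,273.8
City of Pellston: ($292,273.8 − $39,400) × 0.00737 = $252,873.8 × 0.00737 = $1,863.679906
Saltmarsh County: ($292,273.8 − $39,400) × 0.009 = $252,873.8 × 0.009 = $2,275.8642
Regional Park District: $292,273.8 × 0.0052 = $1,519.82376
Sagehill ISD: $292,273.8 × 0.00913 = $2,668.459794
Total = $8,327.82766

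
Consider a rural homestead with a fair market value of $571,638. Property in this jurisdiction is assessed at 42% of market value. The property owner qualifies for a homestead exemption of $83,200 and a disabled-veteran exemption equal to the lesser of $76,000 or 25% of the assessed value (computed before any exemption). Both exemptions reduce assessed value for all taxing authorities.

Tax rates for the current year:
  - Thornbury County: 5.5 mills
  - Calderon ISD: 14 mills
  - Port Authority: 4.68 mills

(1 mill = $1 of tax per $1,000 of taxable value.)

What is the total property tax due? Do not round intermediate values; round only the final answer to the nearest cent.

Assessed value = $571,638 × 0.42 = $240,087.96
Disabled-veteran exemption = min($76,000, 25% × $240,087.96) = min($76,000, $60,021.99) = $60,021.99 (percentage binds)
Taxable value = $240,087.96 − $83,200 − $60,021.99 = $96,865.97
Thornbury County: $96,865.97 × 0.0055 = $532.762835
Calderon ISD: $96,865.97 × 0.014 = $1,356.12358
Port Authority: $96,865.97 × 0.00468 = $453.3327396
Total = $2,342.2191546

$2,342.22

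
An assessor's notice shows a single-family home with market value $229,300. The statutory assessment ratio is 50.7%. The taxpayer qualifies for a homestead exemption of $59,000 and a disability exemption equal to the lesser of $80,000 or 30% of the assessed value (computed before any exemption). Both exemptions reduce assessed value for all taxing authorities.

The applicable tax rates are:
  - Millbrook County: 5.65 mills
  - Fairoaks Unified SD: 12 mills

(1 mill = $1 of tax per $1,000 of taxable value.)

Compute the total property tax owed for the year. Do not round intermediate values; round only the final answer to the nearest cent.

Assessed value = $229,300 × 0.507 = $116,255.1
Disability exemption = min($80,000, 30% × $116,255.1) = min($80,000, $34,876.53) = $34,876.53 (percentage binds)
Taxable value = $116,255.1 − $59,000 − $34,876.53 = $22,378.57
Millbrook County: $22,378.57 × 0.00565 = $126.4389205
Fairoaks Unified SD: $22,378.57 × 0.012 = $268.54284
Total = $394.9817605

$394.98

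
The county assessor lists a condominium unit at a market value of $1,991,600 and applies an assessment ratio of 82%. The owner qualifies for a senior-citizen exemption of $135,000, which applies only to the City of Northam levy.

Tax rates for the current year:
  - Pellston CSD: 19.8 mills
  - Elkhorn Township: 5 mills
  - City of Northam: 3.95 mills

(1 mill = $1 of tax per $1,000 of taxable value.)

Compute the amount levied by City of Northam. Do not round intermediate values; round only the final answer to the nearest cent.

$5,917.54

Assessed value = $1,991,600 × 0.82 = $1,633,112
City of Northam taxable value = $1,633,112 − $135,000 = $1,498,112
City of Northam levy = $1,498,112 × 0.00395 = $5,917.5424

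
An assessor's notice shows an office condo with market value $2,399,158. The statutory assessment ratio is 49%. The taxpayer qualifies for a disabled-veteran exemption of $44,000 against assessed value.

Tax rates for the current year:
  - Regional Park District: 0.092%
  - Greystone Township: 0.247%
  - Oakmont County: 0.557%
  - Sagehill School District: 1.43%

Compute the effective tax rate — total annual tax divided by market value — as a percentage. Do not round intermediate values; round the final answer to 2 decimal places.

Assessed value = $2,399,158 × 0.49 = $1,175,587.42
Taxable value = $1,175,587.42 − $44,000 = $1,131,587.42
Regional Park District: $1,131,587.42 × 0.00092 = $1,041.0604264
Greystone Township: $1,131,587.42 × 0.00247 = $2,795.0209274
Oakmont County: $1,131,587.42 × 0.00557 = $6,302.9419294
Sagehill School District: $1,131,587.42 × 0.0143 = $16,181.700106
Total tax = $26,320.7233892
Effective rate = $26,320.7233892 ÷ $2,399,158 = 1.10% of market value

1.10%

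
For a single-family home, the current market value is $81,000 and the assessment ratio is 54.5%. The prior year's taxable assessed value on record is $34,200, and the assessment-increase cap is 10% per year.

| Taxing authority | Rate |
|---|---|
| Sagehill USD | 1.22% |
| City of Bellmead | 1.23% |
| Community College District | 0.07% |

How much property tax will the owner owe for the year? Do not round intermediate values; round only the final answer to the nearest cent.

Uncapped assessed value = $81,000 × 0.545 = $44,145
Cap limit = $34,200 × 1.1 = $37,620
Taxable assessed value = min($44,145, $37,620) = $37,620 (cap binds)
Sagehill USD: $37,620 × 0.0122 = $458.964
City of Bellmead: $37,620 × 0.0123 = $462.726
Community College District: $37,620 × 0.0007 = $26.334
Total = $948.024

$948.02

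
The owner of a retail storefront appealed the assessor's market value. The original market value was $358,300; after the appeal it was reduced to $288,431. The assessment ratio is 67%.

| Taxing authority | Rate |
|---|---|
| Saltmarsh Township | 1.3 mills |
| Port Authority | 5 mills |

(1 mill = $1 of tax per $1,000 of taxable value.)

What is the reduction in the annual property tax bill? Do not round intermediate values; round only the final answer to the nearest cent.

$294.92

Old assessed value = $358,300 × 0.67 = $240,061
New assessed value = $288,431 × 0.67 = $193,248.77
Combined rate = 0.0013 + 0.005 = 0.0063
Old tax = $240,061 × 0.0063 = $1,512.3843
New tax = $193,248.77 × 0.0063 = $1,217.467251
Reduction = $1,512.3843 − $1,217.467251 = $294.917049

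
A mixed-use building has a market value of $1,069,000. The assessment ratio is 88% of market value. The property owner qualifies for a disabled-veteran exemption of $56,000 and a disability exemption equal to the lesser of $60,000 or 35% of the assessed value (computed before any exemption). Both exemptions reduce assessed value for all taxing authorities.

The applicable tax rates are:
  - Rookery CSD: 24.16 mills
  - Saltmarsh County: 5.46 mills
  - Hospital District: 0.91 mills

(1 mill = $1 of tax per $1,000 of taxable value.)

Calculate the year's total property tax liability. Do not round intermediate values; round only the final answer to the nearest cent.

Assessed value = $1,069,000 × 0.88 = $940,720
Disability exemption = min($60,000, 35% × $940,720) = min($60,000, $329,252) = $60,000 (dollar cap binds)
Taxable value = $940,720 − $56,000 − $60,000 = $824,720
Rookery CSD: $824,720 × 0.02416 = $19,925.2352
Saltmarsh County: $824,720 × 0.00546 = $4,502.9712
Hospital District: $824,720 × 0.00091 = $750.4952
Total = $25,178.7016

$25,178.70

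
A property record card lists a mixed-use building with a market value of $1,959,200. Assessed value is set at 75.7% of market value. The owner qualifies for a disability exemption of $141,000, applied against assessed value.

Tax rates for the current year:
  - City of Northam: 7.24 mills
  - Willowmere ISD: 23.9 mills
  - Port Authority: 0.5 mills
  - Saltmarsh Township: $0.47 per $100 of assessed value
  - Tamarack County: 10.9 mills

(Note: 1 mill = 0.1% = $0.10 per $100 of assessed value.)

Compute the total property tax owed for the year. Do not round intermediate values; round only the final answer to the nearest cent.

Assessed value = $1,959,200 × 0.757 = $1,483,114.4
Taxable value = $1,483,114.4 − $141,000 = $1,342,114.4
City of Northam: $1,342,114.4 × 0.00724 = $9,716.908256
Willowmere ISD: $1,342,114.4 × 0.0239 = $32,076.53416
Port Authority: $1,342,114.4 × 0.0005 = $671.0572
Saltmarsh Township: $1,342,114.4 × 0.0047 = $6,307.93768
Tamarack County: $1,342,114.4 × 0.0109 = $14,629.04696
Total = $63,401.484256

$63,401.48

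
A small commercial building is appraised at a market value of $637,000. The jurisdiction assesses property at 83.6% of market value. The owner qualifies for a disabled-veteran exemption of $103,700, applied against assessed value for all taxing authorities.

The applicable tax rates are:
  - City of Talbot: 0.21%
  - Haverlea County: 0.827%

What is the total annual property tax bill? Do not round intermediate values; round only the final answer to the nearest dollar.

$4,447

Assessed value = $637,000 × 0.836 = $532,532
Taxable value = $532,532 − $103,700 = $428,832
City of Talbot: $428,832 × 0.0021 = $900.5472
Haverlea County: $428,832 × 0.00827 = $3,546.44064
Total = $900.5472 + $3,546.44064 = $4,446.98784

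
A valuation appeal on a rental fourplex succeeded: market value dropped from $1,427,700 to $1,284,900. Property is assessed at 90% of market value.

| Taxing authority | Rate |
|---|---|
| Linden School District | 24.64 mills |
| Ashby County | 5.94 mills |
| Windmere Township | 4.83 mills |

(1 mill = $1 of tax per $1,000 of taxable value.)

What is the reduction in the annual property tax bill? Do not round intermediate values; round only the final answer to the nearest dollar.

$4,551

Old assessed value = $1,427,700 × 0.9 = $1,284,930
New assessed value = $1,284,900 × 0.9 = $1,156,410
Combined rate = 0.02464 + 0.00594 + 0.00483 = 0.03541
Old tax = $1,284,930 × 0.03541 = $45,499.3713
New tax = $1,156,410 × 0.03541 = $40,948.4781
Reduction = $45,499.3713 − $40,948.4781 = $4,550.8932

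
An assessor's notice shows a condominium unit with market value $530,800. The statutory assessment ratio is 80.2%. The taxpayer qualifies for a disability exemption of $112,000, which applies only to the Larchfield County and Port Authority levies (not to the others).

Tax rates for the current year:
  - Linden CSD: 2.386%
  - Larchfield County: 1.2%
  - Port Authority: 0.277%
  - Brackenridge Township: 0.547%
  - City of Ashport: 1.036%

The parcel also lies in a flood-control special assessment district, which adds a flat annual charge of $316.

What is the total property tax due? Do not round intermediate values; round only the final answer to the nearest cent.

Assessed value = $530,800 × 0.802 = $425,701.6
Linden CSD: $425,701.6 × 0.02386 = $10,157.240176
Larchfield County: ($425,701.6 − $112,000) × 0.012 = $313,701.6 × 0.012 = $3,764.4192
Port Authority: ($425,701.6 − $112,000) × 0.00277 = $313,701.6 × 0.00277 = $868.953432
Brackenridge Township: $425,701.6 × 0.00547 = $2,328.587752
City of Ashport: $425,701.6 × 0.01036 = $4,410.268576
Levies subtotal = $21,529.469136
Total = $21,529.469136 + $316 = $21,845.469136

$21,845.47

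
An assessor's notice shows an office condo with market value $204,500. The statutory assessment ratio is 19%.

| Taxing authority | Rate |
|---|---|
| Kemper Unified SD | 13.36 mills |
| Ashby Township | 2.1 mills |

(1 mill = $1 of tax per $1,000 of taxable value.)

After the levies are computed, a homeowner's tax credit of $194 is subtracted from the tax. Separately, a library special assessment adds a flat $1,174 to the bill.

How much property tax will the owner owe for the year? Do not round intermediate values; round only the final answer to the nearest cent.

$1,580.70

Assessed value = $204,500 × 0.19 = $38,855
Kemper Unified SD: $38,855 × 0.01336 = $519.1028
Ashby Township: $38,855 × 0.0021 = $81.5955
Levies subtotal = $600.6983
After credit = $600.6983 − $194 = $406.6983
Total = $406.6983 + $1,174 = $1,580.6983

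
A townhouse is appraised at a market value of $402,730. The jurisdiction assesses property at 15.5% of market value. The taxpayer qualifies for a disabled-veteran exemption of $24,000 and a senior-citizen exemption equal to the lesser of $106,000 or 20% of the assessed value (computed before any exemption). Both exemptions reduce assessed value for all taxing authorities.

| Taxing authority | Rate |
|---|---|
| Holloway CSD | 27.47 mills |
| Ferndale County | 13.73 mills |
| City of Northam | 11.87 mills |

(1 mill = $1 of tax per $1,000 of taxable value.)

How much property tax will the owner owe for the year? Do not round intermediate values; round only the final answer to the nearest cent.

Assessed value = $402,730 × 0.155 = $62,423.15
Senior-citizen exemption = min($106,000, 20% × $62,423.15) = min($106,000, $12,484.63) = $12,484.63 (percentage binds)
Taxable value = $62,423.15 − $24,000 − $12,484.63 = $25,938.52
Holloway CSD: $25,938.52 × 0.02747 = $712.5311444
Ferndale County: $25,938.52 × 0.01373 = $356.1358796
City of Northam: $25,938.52 × 0.01187 = $307.8902324
Total = $1,376.5572564

$1,376.56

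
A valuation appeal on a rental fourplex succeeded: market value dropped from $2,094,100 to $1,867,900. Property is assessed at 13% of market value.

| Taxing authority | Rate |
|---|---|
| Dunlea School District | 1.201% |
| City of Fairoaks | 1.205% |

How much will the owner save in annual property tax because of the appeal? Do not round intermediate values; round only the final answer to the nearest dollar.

Old assessed value = $2,094,100 × 0.13 = $272,233
New assessed value = $1,867,900 × 0.13 = $242,827
Combined rate = 0.01201 + 0.01205 = 0.02406
Old tax = $272,233 × 0.02406 = $6,549.92598
New tax = $242,827 × 0.02406 = $5,842.41762
Reduction = $6,549.92598 − $5,842.41762 = $707.50836

$708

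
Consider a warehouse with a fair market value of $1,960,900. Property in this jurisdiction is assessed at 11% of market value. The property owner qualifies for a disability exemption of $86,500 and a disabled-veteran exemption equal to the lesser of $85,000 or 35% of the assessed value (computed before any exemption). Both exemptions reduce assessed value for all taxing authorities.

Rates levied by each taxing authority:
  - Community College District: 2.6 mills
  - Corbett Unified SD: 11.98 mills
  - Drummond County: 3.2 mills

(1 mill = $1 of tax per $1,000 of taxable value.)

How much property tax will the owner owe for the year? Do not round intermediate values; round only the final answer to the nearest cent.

Assessed value = $1,960,900 × 0.11 = $215,699
Disabled-veteran exemption = min($85,000, 35% × $215,699) = min($85,000, $75,494.65) = $75,494.65 (percentage binds)
Taxable value = $215,699 − $86,500 − $75,494.65 = $53,704.35
Community College District: $53,704.35 × 0.0026 = $139.63131
Corbett Unified SD: $53,704.35 × 0.01198 = $643.378113
Drummond County: $53,704.35 × 0.0032 = $171.85392
Total = $954.863343

$954.86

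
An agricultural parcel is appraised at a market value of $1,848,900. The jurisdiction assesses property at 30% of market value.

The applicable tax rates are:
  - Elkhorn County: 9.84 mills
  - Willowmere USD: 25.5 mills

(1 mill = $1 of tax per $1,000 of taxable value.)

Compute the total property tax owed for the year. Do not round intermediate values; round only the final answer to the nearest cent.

Assessed value = $1,848,900 × 0.3 = $554,670
Elkhorn County: $554,670 × 0.00984 = $5,457.9528
Willowmere USD: $554,670 × 0.0255 = $14,144.085
Total = $5,457.9528 + $14,144.085 = $19,602.0378

$19,602.04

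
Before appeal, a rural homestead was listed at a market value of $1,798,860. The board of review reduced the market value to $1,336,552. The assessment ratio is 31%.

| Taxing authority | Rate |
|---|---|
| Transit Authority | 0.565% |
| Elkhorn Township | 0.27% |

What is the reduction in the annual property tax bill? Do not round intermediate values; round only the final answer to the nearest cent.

$1,196.68

Old assessed value = $1,798,860 × 0.31 = $557,646.6
New assessed value = $1,336,552 × 0.31 = $414,331.12
Combined rate = 0.00565 + 0.0027 = 0.00835
Old tax = $557,646.6 × 0.00835 = $4,656.34911
New tax = $414,331.12 × 0.00835 = $3,459.664852
Reduction = $4,656.34911 − $3,459.664852 = $1,196.684258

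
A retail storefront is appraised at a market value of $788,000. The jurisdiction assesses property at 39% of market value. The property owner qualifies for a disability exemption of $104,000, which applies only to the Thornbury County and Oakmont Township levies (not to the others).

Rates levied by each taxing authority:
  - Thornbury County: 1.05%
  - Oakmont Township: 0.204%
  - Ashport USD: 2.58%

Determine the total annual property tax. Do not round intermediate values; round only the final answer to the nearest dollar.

$10,478

Assessed value = $788,000 × 0.39 = $307,320
Thornbury County: ($307,320 − $104,000) × 0.0105 = $203,320 × 0.0105 = $2,134.86
Oakmont Township: ($307,320 − $104,000) × 0.00204 = $203,320 × 0.00204 = $414.7728
Ashport USD: $307,320 × 0.0258 = $7,928.856
Total = $10,478.4888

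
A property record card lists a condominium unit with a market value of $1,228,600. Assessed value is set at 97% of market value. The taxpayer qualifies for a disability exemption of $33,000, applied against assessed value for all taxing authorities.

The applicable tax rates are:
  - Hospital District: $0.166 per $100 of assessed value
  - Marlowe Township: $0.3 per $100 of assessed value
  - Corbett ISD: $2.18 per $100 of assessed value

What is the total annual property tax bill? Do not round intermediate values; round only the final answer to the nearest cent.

Assessed value = $1,228,600 × 0.97 = $1,191,742
Taxable value = $1,191,742 − $33,000 = $1,158,742
Hospital District: $1,158,742 × 0.00166 = $1,923.51172
Marlowe Township: $1,158,742 × 0.003 = $3,476.226
Corbett ISD: $1,158,742 × 0.0218 = $25,260.5756
Total = $1,923.51172 + $3,476.226 + $25,260.5756 = $30,660.31332

$30,660.31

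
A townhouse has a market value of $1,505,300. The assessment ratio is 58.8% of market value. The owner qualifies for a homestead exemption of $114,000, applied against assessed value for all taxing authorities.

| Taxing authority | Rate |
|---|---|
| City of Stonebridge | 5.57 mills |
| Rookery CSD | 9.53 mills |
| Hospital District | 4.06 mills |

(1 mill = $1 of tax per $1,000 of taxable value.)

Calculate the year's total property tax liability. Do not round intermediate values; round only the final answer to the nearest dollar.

Assessed value = $1,505,300 × 0.588 = $885,116.4
Taxable value = $885,116.4 − $114,000 = $771,116.4
City of Stonebridge: $771,116.4 × 0.00557 = $4,295.118348
Rookery CSD: $771,116.4 × 0.00953 = $7,348.739292
Hospital District: $771,116.4 × 0.00406 = $3,130.732584
Total = $4,295.118348 + $7,348.739292 + $3,130.732584 = $14,774.590224

$14,775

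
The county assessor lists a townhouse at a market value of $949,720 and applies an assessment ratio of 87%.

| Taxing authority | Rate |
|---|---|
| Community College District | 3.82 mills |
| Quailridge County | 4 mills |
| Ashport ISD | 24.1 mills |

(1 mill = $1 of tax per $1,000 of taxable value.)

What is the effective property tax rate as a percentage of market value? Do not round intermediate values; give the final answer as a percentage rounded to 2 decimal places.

2.78%

Assessed value = $949,720 × 0.87 = $826,256.4
Community College District: $826,256.4 × 0.00382 = $3,156.299448
Quailridge County: $826,256.4 × 0.004 = $3,305.0256
Ashport ISD: $826,256.4 × 0.0241 = $19,912.77924
Total tax = $26,374.104288
Effective rate = $26,374.104288 ÷ $949,720 = 2.78% of market value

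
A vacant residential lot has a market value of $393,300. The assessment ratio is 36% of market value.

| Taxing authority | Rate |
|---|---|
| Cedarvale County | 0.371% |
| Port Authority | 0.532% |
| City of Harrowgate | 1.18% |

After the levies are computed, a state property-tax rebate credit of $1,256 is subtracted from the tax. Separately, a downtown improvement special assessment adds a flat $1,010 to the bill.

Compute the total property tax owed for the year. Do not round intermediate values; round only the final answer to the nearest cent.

Assessed value = $393,300 × 0.36 = $141,588
Cedarvale County: $141,588 × 0.00371 = $525.29148
Port Authority: $141,588 × 0.00532 = $753.24816
City of Harrowgate: $141,588 × 0.0118 = $1,670.7384
Levies subtotal = $2,949.27804
After credit = $2,949.27804 − $1,256 = $1,693.27804
Total = $1,693.27804 + $1,010 = $2,703.27804

$2,703.28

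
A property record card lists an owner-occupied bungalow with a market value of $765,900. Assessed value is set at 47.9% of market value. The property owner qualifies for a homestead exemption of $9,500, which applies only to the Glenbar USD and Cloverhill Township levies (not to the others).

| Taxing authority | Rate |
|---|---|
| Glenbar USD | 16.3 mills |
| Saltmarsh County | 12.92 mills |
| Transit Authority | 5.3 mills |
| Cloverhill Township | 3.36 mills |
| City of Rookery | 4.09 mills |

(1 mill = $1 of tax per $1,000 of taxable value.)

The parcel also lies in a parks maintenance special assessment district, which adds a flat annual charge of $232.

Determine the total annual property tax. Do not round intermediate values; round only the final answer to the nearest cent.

$15,442.60

Assessed value = $765,900 × 0.479 = $366,866.1
Glenbar USD: ($366,866.1 − $9,500) × 0.0163 = $357,366.1 × 0.0163 = $5,825.06743
Saltmarsh County: $366,866.1 × 0.01292 = $4,739.910012
Transit Authority: $366,866.1 × 0.0053 = $1,944.39033
Cloverhill Township: ($366,866.1 − $9,500) × 0.00336 = $357,366.1 × 0.00336 = $1,200.750096
City of Rookery: $366,866.1 × 0.00409 = $1,500.482349
Levies subtotal = $15,210.600217
Total = $15,210.600217 + $232 = $15,442.600217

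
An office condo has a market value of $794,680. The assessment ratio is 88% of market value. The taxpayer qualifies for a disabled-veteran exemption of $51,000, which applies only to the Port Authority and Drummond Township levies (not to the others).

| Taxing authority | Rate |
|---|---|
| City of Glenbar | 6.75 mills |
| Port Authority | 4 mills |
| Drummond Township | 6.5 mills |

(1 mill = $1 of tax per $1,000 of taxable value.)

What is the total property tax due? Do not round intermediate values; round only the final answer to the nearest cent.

Assessed value = $794,680 × 0.88 = $699,318.4
City of Glenbar: $699,318.4 × 0.00675 = $4,720.3992
Port Authority: ($699,318.4 − $51,000) × 0.004 = $648,318.4 × 0.004 = $2,593.2736
Drummond Township: ($699,318.4 − $51,000) × 0.0065 = $648,318.4 × 0.0065 = $4,214.0696
Total = $11,527.7424

$11,527.74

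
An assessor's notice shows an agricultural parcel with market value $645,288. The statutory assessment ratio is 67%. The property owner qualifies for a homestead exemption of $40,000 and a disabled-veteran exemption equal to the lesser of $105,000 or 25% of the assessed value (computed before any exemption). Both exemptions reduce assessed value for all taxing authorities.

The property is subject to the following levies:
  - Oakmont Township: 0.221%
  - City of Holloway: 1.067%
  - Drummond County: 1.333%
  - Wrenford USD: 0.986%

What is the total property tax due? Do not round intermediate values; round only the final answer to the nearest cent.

$10,364.46

Assessed value = $645,288 × 0.67 = $432,342.96
Disabled-veteran exemption = min($105,000, 25% × $432,342.96) = min($105,000, $108,085.74) = $105,000 (dollar cap binds)
Taxable value = $432,342.96 − $40,000 − $105,000 = $287,342.96
Oakmont Township: $287,342.96 × 0.00221 = $635.0279416
City of Holloway: $287,342.96 × 0.01067 = $3,065.9493832
Drummond County: $287,342.96 × 0.01333 = $3,830.2816568
Wrenford USD: $287,342.96 × 0.00986 = $2,833.2015856
Total = $10,364.4605672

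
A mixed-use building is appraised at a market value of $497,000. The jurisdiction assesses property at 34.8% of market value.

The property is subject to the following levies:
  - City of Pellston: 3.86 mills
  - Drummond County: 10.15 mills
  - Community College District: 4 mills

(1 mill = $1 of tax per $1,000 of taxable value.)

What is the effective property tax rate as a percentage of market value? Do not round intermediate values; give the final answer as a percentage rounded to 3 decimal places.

0.627%

Assessed value = $497,000 × 0.348 = $172,956
City of Pellston: $172,956 × 0.00386 = $667.61016
Drummond County: $172,956 × 0.01015 = $1,755.5034
Community College District: $172,956 × 0.004 = $691.824
Total tax = $3,114.93756
Effective rate = $3,114.93756 ÷ $497,000 = 0.627% of market value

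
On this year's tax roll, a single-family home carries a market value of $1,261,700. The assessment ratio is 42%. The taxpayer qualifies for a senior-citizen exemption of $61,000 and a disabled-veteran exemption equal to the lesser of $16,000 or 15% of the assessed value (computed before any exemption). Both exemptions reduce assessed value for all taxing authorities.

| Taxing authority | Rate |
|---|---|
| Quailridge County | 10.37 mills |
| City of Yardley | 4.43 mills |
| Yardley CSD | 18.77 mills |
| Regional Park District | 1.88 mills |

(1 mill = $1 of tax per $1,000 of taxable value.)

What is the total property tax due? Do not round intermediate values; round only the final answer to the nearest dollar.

Assessed value = $1,261,700 × 0.42 = $529,914
Disabled-veteran exemption = min($16,000, 15% × $529,914) = min($16,000, $79,487.1) = $16,000 (dollar cap binds)
Taxable value = $529,914 − $61,000 − $16,000 = $452,914
Quailridge County: $452,914 × 0.01037 = $4,696.71818
City of Yardley: $452,914 × 0.00443 = $2,006.40902
Yardley CSD: $452,914 × 0.01877 = $8,501.19578
Regional Park District: $452,914 × 0.00188 = $851.47832
Total = $16,055.8013

$16,056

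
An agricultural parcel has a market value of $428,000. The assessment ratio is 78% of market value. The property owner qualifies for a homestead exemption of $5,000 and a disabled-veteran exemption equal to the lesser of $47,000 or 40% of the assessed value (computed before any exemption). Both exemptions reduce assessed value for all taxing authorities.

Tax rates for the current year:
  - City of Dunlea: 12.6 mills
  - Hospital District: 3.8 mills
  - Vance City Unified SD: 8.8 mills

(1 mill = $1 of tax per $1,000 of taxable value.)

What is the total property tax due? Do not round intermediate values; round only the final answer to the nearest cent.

Assessed value = $428,000 × 0.78 = $333,840
Disabled-veteran exemption = min($47,000, 40% × $333,840) = min($47,000, $133,536) = $47,000 (dollar cap binds)
Taxable value = $333,840 − $5,000 − $47,000 = $281,840
City of Dunlea: $281,840 × 0.0126 = $3,551.184
Hospital District: $281,840 × 0.0038 = $1,070.992
Vance City Unified SD: $281,840 × 0.0088 = $2,480.192
Total = $7,102.368

$7,102.37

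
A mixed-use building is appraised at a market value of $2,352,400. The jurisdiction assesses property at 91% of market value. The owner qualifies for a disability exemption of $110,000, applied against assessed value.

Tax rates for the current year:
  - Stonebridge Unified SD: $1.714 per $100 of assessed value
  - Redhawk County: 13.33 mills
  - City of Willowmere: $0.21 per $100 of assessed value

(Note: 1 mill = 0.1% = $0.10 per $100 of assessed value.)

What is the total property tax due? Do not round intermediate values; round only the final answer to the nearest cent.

Assessed value = $2,352,400 × 0.91 = $2,140,684
Taxable value = $2,140,684 − $110,000 = $2,030,684
Stonebridge Unified SD: $2,030,684 × 0.01714 = $34,805.92376
Redhawk County: $2,030,684 × 0.01333 = $27,069.01772
City of Willowmere: $2,030,684 × 0.0021 = $4,264.4364
Total = $66,139.37788

$66,139.38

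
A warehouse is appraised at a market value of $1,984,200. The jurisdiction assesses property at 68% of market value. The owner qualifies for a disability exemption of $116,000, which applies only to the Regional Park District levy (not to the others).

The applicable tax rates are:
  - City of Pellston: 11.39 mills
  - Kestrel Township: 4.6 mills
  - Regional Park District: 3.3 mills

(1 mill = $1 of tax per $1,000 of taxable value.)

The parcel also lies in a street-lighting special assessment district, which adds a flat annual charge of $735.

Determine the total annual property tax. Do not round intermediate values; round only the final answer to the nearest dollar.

$26,379

Assessed value = $1,984,200 × 0.68 = $1,349,256
City of Pellston: $1,349,256 × 0.01139 = $15,368.02584
Kestrel Township: $1,349,256 × 0.0046 = $6,206.5776
Regional Park District: ($1,349,256 − $116,000) × 0.0033 = $1,233,256 × 0.0033 = $4,069.7448
Levies subtotal = $25,644.34824
Total = $25,644.34824 + $735 = $26,379.34824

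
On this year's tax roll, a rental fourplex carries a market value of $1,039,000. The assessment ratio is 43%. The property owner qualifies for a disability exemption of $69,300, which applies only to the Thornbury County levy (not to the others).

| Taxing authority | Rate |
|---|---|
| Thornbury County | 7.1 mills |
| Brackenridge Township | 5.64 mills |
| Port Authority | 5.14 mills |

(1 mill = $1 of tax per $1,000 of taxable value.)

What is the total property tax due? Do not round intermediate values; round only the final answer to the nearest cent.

Assessed value = $1,039,000 × 0.43 = $446,770
Thornbury County: ($446,770 − $69,300) × 0.0071 = $377,470 × 0.0071 = $2,680.037
Brackenridge Township: $446,770 × 0.00564 = $2,519.7828
Port Authority: $446,770 × 0.00514 = $2,296.3978
Total = $7,496.2176

$7,496.22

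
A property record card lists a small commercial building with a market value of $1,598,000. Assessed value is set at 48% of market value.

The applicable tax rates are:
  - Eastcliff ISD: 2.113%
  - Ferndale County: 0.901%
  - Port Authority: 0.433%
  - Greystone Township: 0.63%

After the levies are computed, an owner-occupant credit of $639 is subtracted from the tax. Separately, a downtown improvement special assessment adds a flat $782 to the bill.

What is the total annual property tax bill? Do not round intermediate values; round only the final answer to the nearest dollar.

Assessed value = $1,598,000 × 0.48 = $767,040
Eastcliff ISD: $767,040 × 0.02113 = $16,207.5552
Ferndale County: $767,040 × 0.00901 = $6,911.0304
Port Authority: $767,040 × 0.00433 = $3,321.2832
Greystone Township: $767,040 × 0.0063 = $4,832.352
Levies subtotal = $31,272.2208
After credit = $31,272.2208 − $639 = $30,633.2208
Total = $30,633.2208 + $782 = $31,415.2208

$31,415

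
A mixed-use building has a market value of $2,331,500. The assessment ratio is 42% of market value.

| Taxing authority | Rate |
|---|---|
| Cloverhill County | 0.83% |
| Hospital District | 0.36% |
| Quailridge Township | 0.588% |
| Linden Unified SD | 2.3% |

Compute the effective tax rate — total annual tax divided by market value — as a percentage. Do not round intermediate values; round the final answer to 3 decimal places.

Assessed value = $2,331,500 × 0.42 = $979,230
Cloverhill County: $979,230 × 0.0083 = $8,127.609
Hospital District: $979,230 × 0.0036 = $3,525.228
Quailridge Township: $979,230 × 0.00588 = $5,757.8724
Linden Unified SD: $979,230 × 0.023 = $22,522.29
Total tax = $39,932.9994
Effective rate = $39,932.9994 ÷ $2,331,500 = 1.713% of market value

1.713%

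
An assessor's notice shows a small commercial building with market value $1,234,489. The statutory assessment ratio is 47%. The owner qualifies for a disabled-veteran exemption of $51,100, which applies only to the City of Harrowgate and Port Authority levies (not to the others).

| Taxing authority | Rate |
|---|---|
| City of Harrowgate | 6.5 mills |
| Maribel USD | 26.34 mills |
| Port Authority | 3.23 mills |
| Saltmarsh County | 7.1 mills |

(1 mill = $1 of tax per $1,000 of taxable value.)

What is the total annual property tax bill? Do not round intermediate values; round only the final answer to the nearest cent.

Assessed value = $1,234,489 × 0.47 = $580,209.83
City of Harrowgate: ($580,209.83 − $51,100) × 0.0065 = $529,109.83 × 0.0065 = $3,439.213895
Maribel USD: $580,209.83 × 0.02634 = $15,282.7269222
Port Authority: ($580,209.83 − $51,100) × 0.00323 = $529,109.83 × 0.00323 = $1,709.0247509
Saltmarsh County: $580,209.83 × 0.0071 = $4,119.489793
Total = $24,550.4553611

$24,550.46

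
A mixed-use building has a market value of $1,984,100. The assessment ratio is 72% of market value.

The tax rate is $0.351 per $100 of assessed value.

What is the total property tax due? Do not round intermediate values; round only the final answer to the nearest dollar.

$5,014

Assessed value = $1,984,100 × 0.72 = $1,428,552
Tax = $1,428,552 × 0.00351 = $5,014.21752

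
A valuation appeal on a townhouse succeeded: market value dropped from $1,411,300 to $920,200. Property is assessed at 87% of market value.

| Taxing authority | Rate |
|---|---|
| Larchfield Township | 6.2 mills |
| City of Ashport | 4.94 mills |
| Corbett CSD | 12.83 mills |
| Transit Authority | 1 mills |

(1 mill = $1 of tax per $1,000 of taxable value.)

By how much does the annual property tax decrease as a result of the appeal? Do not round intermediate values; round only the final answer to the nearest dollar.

$10,669

Old assessed value = $1,411,300 × 0.87 = $1,227,831
New assessed value = $920,200 × 0.87 = $800,574
Combined rate = 0.0062 + 0.00494 + 0.01283 + 0.001 = 0.02497
Old tax = $1,227,831 × 0.02497 = $30,658.94007
New tax = $800,574 × 0.02497 = $19,990.33278
Reduction = $30,658.94007 − $19,990.33278 = $10,668.60729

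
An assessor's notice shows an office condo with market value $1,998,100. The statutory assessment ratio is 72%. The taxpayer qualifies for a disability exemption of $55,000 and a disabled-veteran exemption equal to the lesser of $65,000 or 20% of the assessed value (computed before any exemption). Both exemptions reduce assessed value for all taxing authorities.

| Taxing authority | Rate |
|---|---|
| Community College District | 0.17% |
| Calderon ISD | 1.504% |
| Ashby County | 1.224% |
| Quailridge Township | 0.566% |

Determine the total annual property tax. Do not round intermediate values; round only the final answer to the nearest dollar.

Assessed value = $1,998,100 × 0.72 = $1,438,632
Disabled-veteran exemption = min($65,000, 20% × $1,438,632) = min($65,000, $287,726.4) = $65,000 (dollar cap binds)
Taxable value = $1,438,632 − $55,000 − $65,000 = $1,318,632
Community College District: $1,318,632 × 0.0017 = $2,241.6744
Calderon ISD: $1,318,632 × 0.01504 = $19,832.22528
Ashby County: $1,318,632 × 0.01224 = $16,140.05568
Quailridge Township: $1,318,632 × 0.00566 = $7,463.45712
Total = $45,677.41248

$45,677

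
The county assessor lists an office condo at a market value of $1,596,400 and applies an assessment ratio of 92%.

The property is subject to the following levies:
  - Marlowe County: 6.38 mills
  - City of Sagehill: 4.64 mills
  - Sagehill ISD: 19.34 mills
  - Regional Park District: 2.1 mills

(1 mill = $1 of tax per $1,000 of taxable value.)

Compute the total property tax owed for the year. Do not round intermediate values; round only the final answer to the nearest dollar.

Assessed value = $1,596,400 × 0.92 = $1,468,688
Marlowe County: $1,468,688 × 0.00638 = $9,370.22944
City of Sagehill: $1,468,688 × 0.00464 = $6,814.71232
Sagehill ISD: $1,468,688 × 0.01934 = $28,404.42592
Regional Park District: $1,468,688 × 0.0021 = $3,084.2448
Total = $9,370.22944 + $6,814.71232 + $28,404.42592 + $3,084.2448 = $47,673.61248

$47,674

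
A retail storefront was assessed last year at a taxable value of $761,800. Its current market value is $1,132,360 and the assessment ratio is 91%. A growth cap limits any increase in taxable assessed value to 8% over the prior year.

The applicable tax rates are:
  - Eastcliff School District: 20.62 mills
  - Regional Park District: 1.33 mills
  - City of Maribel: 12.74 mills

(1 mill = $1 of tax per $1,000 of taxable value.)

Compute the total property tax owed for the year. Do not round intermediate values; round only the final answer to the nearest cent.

Uncapped assessed value = $1,132,360 × 0.91 = $1,030,447.6
Cap limit = $761,800 × 1.08 = $822,744
Taxable assessed value = min($1,030,447.6, $822,744) = $822,744 (cap binds)
Eastcliff School District: $822,744 × 0.02062 = $16,964.98128
Regional Park District: $822,744 × 0.00133 = $1,094.24952
City of Maribel: $822,744 × 0.01274 = $10,481.75856
Total = $28,540.98936

$28,540.99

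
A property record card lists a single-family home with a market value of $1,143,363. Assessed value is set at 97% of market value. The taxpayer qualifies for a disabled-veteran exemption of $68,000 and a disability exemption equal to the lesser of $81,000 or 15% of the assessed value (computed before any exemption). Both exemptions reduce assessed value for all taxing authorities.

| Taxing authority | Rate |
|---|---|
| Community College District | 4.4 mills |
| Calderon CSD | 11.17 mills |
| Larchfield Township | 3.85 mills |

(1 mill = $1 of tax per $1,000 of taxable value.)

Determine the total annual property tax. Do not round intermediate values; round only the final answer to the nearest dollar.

Assessed value = $1,143,363 × 0.97 = $1,109,062.11
Disability exemption = min($81,000, 15% × $1,109,062.11) = min($81,000, $166,359.3165) = $81,000 (dollar cap binds)
Taxable value = $1,109,062.11 − $68,000 − $81,000 = $960,062.11
Community College District: $960,062.11 × 0.0044 = $4,224.273284
Calderon CSD: $960,062.11 × 0.01117 = $10,723.8937687
Larchfield Township: $960,062.11 × 0.00385 = $3,696.2391235
Total = $18,644.4061762

$18,644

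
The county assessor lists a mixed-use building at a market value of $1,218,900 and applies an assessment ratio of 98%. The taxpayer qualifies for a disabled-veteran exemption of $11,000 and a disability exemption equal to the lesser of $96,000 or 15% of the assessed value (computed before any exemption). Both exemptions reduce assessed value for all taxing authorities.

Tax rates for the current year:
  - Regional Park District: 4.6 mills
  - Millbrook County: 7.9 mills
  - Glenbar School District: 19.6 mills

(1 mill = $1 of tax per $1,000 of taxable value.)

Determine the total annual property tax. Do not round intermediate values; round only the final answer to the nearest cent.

$34,909.46

Assessed value = $1,218,900 × 0.98 = $1,194,522
Disability exemption = min($96,000, 15% × $1,194,522) = min($96,000, $179,178.3) = $96,000 (dollar cap binds)
Taxable value = $1,194,522 − $11,000 − $96,000 = $1,087,522
Regional Park District: $1,087,522 × 0.0046 = $5,002.6012
Millbrook County: $1,087,522 × 0.0079 = $8,591.4238
Glenbar School District: $1,087,522 × 0.0196 = $21,315.4312
Total = $34,909.4562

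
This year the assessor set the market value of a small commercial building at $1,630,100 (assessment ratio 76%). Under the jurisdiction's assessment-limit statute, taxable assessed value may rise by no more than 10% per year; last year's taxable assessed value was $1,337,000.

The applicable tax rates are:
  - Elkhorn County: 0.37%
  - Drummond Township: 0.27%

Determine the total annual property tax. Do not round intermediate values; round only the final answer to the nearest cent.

Uncapped assessed value = $1,630,100 × 0.76 = $1,238,876
Cap limit = $1,337,000 × 1.1 = $1,470,700
Taxable assessed value = min($1,238,876, $1,470,700) = $1,238,876 (cap does not bind)
Elkhorn County: $1,238,876 × 0.0037 = $4,583.8412
Drummond Township: $1,238,876 × 0.0027 = $3,344.9652
Total = $7,928.8064

$7,928.81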